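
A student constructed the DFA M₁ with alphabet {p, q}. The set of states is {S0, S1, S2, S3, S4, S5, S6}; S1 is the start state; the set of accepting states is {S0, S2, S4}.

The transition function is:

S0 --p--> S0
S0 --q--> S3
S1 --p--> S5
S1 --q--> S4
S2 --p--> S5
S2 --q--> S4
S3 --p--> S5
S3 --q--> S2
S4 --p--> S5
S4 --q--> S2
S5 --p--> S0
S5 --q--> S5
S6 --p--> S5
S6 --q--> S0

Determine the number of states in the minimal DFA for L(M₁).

4

Reachable states from the start: {S0,S1,S2,S3,S4,S5}. Unreachable: {S6} — drop them.
Start with accepting vs non-accepting: {S0,S2,S4} | {S1,S3,S5}.
Refine {S0,S2,S4} on symbol p: members go to different blocks, giving {S2,S4} and {S0}.
Refine {S1,S3,S5} on symbol p: members go to different blocks, giving {S1,S3} and {S5}.
Stable partition: {S2,S4} | {S1,S3} | {S0} | {S5} — 4 equivalence classes.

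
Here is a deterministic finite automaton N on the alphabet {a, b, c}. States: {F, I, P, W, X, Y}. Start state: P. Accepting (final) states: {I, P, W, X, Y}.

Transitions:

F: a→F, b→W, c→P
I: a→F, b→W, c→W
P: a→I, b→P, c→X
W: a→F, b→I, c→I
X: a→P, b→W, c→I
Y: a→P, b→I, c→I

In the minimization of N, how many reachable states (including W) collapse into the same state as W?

First remove the unreachable states {Y}; 5 states remain.
P0 = {I,P,W,X} | {F}.
On input a, block {I,P,W,X} splits into {P,X} and {I,W}.
Refine {P,X} on symbol a: members go to different blocks, giving {P} and {X}.
Stable partition: {P} | {F} | {I,W} | {X} — 4 equivalence classes.
The equivalence class containing W is {I,W}, of size 2.

2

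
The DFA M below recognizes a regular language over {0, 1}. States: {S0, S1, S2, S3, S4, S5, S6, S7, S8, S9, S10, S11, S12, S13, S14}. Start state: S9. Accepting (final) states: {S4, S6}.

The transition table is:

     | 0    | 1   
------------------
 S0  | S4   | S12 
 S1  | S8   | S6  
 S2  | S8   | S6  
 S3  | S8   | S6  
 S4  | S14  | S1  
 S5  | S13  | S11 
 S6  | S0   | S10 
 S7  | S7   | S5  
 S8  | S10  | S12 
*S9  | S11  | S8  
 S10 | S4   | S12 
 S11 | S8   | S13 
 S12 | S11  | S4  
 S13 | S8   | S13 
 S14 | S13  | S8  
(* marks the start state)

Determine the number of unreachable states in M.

4

BFS from S9 reaches {S0, S1, S4, S6, S8, S9, S10, S11, S12, S13, S14}; the 4 state(s) S2, S3, S5, S7 are never visited.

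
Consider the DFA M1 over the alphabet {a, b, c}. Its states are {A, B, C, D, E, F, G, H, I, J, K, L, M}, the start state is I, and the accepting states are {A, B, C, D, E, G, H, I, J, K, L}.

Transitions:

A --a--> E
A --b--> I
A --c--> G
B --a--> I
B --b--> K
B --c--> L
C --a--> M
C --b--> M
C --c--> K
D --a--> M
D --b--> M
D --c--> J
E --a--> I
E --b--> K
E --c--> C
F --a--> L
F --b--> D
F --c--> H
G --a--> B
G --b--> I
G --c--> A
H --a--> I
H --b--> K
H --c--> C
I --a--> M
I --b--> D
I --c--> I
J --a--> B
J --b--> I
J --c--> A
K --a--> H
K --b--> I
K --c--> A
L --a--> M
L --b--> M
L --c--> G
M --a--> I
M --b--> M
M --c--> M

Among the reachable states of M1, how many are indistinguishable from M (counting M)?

1

Reachable states from the start: {A,B,C,D,E,G,H,I,J,K,L,M}. Unreachable: {F} — drop them.
Initial partition by acceptance: {A,B,C,D,E,G,H,I,J,K,L} | {M}.
On input a, block {A,B,C,D,E,G,H,I,J,K,L} splits into {A,B,E,G,H,J,K} and {C,D,I,L}.
Refine {A,B,E,G,H,J,K} on symbol a: members go to different blocks, giving {A,G,J,K} and {B,E,H}.
On input b, block {C,D,I,L} splits into {C,D,L} and {I}.
No further refinement is possible. Final partition (5 blocks): {A,G,J,K} | {M} | {C,D,L} | {B,E,H} | {I}.
The equivalence class containing M is {M}, of size 1.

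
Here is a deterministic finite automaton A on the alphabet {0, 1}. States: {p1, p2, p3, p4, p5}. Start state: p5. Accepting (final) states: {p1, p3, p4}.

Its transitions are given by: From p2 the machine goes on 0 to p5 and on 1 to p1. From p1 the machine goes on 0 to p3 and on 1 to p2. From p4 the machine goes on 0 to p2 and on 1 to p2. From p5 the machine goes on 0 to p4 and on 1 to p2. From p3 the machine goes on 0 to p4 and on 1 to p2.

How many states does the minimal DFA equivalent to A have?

Every state is reachable, so we keep all 5.
P0 = {p1,p3,p4} | {p2,p5}.
On input 0, block {p1,p3,p4} splits into {p1,p3} and {p4}.
Refine {p1,p3} on symbol 0: members go to different blocks, giving {p1} and {p3}.
On input 0, block {p2,p5} splits into {p2} and {p5}.
No further refinement is possible. Final partition (5 blocks): {p1} | {p2} | {p4} | {p3} | {p5}.

5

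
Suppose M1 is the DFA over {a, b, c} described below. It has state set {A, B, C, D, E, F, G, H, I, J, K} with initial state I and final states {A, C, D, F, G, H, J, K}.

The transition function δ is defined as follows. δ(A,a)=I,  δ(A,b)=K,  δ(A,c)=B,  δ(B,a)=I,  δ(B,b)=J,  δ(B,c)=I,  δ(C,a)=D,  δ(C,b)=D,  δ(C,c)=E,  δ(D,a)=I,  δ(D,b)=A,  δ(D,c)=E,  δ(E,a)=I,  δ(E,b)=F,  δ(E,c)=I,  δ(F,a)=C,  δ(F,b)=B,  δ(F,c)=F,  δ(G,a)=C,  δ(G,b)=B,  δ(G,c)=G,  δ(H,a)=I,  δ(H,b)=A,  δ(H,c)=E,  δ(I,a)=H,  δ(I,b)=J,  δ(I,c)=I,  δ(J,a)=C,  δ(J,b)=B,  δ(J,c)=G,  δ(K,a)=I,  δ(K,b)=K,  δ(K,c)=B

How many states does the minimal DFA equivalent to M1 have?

All states are reachable from the start state.
Start with accepting vs non-accepting: {A,C,D,F,G,H,J,K} | {B,E,I}.
Split {A,C,D,F,G,H,J,K} by δ(·,a) → {A,D,H,K} and {C,F,G,J}.
Refine {B,E,I} on symbol a: members go to different blocks, giving {B,E} and {I}.
Refine {C,F,G,J} on symbol a: members go to different blocks, giving {F,G,J} and {C}.
The partition is now stable with 5 blocks: {A,D,H,K} | {B,E} | {F,G,J} | {I} | {C}.

5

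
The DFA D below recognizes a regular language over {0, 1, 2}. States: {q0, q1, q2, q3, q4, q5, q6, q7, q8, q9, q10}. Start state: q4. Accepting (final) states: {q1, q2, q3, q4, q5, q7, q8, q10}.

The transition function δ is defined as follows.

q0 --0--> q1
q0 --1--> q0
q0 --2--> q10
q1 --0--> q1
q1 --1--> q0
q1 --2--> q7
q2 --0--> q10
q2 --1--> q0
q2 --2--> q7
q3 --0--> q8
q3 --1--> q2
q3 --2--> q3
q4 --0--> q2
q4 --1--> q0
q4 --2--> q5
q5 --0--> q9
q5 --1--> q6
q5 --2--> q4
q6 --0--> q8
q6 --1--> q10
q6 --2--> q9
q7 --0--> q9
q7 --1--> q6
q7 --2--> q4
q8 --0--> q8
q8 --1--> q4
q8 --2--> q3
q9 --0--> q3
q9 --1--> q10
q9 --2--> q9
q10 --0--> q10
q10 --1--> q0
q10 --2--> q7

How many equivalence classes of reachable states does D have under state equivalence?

5

P0 = {q1,q2,q3,q4,q5,q7,q8,q10} | {q0,q6,q9}.
On input 0, block {q1,q2,q3,q4,q5,q7,q8,q10} splits into {q1,q2,q3,q4,q8,q10} and {q5,q7}.
Refine {q1,q2,q3,q4,q8,q10} on symbol 1: members go to different blocks, giving {q1,q2,q4,q10} and {q3,q8}.
On input 0, block {q0,q6,q9} splits into {q6,q9} and {q0}.
The partition is now stable with 5 blocks: {q1,q2,q4,q10} | {q6,q9} | {q5,q7} | {q3,q8} | {q0}.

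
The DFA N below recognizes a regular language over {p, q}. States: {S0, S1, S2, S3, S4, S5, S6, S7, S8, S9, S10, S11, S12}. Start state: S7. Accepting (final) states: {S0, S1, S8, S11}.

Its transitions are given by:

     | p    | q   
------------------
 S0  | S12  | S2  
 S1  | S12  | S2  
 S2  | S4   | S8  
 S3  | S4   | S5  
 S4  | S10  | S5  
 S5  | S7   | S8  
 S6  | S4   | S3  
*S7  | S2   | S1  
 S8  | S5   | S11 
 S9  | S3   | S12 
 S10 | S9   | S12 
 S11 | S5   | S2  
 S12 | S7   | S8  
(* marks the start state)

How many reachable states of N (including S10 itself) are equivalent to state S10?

First remove the unreachable states {S0,S6}; 11 states remain.
Start with accepting vs non-accepting: {S1,S8,S11} | {S2,S3,S4,S5,S7,S9,S10,S12}.
Split {S1,S8,S11} by δ(·,q) → {S1,S11} and {S8}.
Split {S2,S3,S4,S5,S7,S9,S10,S12} by δ(·,q) → {S3,S4,S9,S10} and {S2,S5,S12} and {S7}.
On input p, block {S2,S5,S12} splits into {S5,S12} and {S2}.
No further refinement is possible. Final partition (6 blocks): {S1,S11} | {S3,S4,S9,S10} | {S8} | {S5,S12} | {S7} | {S2}.
State S10 belongs to the block {S3,S4,S9,S10}, which has 4 states.

4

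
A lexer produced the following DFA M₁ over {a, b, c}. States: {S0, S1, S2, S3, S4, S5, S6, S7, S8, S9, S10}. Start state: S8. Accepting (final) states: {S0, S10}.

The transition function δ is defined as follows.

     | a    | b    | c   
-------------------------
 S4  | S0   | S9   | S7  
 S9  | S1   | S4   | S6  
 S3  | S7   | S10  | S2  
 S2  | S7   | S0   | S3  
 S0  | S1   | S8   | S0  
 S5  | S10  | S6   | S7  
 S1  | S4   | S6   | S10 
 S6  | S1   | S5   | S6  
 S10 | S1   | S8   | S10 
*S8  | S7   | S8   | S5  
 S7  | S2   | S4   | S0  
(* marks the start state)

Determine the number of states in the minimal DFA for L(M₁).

7

Every state is reachable, so we keep all 11.
Start with accepting vs non-accepting: {S0,S10} | {S1,S2,S3,S4,S5,S6,S7,S8,S9}.
Split {S1,S2,S3,S4,S5,S6,S7,S8,S9} by δ(·,a) → {S1,S2,S3,S6,S7,S8,S9} and {S4,S5}.
Split {S1,S2,S3,S6,S7,S8,S9} by δ(·,a) → {S2,S3,S6,S7,S8,S9} and {S1}.
Refine {S2,S3,S6,S7,S8,S9} on symbol a: members go to different blocks, giving {S2,S3,S7,S8} and {S6,S9}.
Refine {S2,S3,S7,S8} on symbol b: members go to different blocks, giving {S2,S3} and {S7} and {S8}.
The partition is now stable with 7 blocks: {S0,S10} | {S2,S3} | {S4,S5} | {S1} | {S6,S9} | {S7} | {S8}.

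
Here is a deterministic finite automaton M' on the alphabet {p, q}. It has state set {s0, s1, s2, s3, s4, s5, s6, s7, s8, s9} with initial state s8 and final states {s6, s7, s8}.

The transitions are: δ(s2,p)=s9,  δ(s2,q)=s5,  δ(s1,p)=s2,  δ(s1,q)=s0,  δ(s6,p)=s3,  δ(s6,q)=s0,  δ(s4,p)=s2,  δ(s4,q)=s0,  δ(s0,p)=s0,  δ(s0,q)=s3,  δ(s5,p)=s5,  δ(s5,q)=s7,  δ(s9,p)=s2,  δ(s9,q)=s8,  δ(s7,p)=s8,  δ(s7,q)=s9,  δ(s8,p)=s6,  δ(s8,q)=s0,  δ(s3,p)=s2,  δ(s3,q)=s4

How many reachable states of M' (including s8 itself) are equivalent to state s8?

First remove the unreachable states {s1}; 9 states remain.
Start with accepting vs non-accepting: {s6,s7,s8} | {s0,s2,s3,s4,s5,s9}.
Split {s6,s7,s8} by δ(·,p) → {s7,s8} and {s6}.
Refine {s7,s8} on symbol p: members go to different blocks, giving {s7} and {s8}.
Refine {s0,s2,s3,s4,s5,s9} on symbol q: members go to different blocks, giving {s0,s2,s3,s4} and {s5} and {s9}.
On input p, block {s0,s2,s3,s4} splits into {s0,s3,s4} and {s2}.
On input p, block {s0,s3,s4} splits into {s3,s4} and {s0}.
On input q, block {s3,s4} splits into {s3} and {s4}.
The partition is now stable with 9 blocks: {s7} | {s3} | {s6} | {s8} | {s5} | {s9} | {s2} | {s0} | {s4}.
State s8 belongs to the block {s8}, which has 1 states.

1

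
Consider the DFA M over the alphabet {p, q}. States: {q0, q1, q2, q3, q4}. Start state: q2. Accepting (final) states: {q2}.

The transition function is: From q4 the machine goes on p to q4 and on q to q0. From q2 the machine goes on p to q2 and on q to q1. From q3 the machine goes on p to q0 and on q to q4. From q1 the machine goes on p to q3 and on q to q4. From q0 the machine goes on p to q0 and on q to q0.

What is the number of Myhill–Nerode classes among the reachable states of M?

Initial partition by acceptance: {q2} | {q0,q1,q3,q4}.
No further refinement is possible. Final partition (2 blocks): {q2} | {q0,q1,q3,q4}.

2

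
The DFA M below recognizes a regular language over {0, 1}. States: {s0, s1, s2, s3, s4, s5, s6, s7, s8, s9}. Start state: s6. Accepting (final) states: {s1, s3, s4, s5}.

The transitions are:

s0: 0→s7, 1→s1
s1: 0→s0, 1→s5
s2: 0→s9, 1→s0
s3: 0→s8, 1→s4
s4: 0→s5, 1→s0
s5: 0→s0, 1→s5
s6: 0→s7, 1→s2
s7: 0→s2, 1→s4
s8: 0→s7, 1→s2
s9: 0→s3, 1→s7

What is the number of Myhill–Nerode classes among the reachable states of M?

All states are reachable from the start state.
Initial partition by acceptance: {s1,s3,s4,s5} | {s0,s2,s6,s7,s8,s9}.
Split {s1,s3,s4,s5} by δ(·,0) → {s1,s3,s5} and {s4}.
Refine {s1,s3,s5} on symbol 1: members go to different blocks, giving {s1,s5} and {s3}.
On input 0, block {s0,s2,s6,s7,s8,s9} splits into {s0,s2,s6,s7,s8} and {s9}.
On input 0, block {s0,s2,s6,s7,s8} splits into {s0,s6,s7,s8} and {s2}.
On input 0, block {s0,s6,s7,s8} splits into {s0,s6,s8} and {s7}.
Split {s0,s6,s8} by δ(·,1) → {s6,s8} and {s0}.
No further refinement is possible. Final partition (8 blocks): {s1,s5} | {s6,s8} | {s4} | {s3} | {s9} | {s2} | {s7} | {s0}.

8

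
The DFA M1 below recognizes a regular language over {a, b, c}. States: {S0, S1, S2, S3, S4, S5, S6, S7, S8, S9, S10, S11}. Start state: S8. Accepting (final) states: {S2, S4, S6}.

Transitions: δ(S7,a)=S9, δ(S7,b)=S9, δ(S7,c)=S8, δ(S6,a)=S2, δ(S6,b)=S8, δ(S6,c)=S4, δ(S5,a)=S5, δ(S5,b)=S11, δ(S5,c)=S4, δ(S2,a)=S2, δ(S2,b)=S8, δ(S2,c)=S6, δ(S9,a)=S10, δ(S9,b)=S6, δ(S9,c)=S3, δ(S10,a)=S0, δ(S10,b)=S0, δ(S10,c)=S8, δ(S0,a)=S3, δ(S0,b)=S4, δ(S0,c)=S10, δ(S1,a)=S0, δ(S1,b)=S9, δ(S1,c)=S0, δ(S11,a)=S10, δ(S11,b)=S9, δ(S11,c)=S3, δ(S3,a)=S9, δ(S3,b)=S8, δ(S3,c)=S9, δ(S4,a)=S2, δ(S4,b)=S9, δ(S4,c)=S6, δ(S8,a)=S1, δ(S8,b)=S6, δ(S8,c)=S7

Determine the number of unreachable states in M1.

No path from S8 leads to S5, S11; the other 10 states are all reachable.

2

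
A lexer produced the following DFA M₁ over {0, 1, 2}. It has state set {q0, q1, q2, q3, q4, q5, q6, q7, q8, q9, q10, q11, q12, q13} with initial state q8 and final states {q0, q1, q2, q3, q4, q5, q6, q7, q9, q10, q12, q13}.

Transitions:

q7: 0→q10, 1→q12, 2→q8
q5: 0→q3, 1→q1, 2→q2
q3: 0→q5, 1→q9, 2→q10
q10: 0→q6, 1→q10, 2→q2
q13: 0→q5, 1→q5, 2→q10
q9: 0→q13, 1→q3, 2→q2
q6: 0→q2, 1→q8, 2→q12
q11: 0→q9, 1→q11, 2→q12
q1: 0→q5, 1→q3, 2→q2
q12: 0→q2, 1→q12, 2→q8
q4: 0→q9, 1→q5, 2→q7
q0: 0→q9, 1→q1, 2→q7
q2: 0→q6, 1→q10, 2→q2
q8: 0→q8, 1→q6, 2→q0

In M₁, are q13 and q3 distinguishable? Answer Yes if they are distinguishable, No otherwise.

No

States {q4,q11} cannot be reached from the start state, so discard them.
Start with accepting vs non-accepting: {q0,q1,q2,q3,q5,q6,q7,q9,q10,q12,q13} | {q8}.
Refine {q0,q1,q2,q3,q5,q6,q7,q9,q10,q12,q13} on symbol 1: members go to different blocks, giving {q0,q1,q2,q3,q5,q7,q9,q10,q12,q13} and {q6}.
Split {q0,q1,q2,q3,q5,q7,q9,q10,q12,q13} by δ(·,0) → {q0,q1,q3,q5,q7,q9,q12,q13} and {q2,q10}.
On input 0, block {q0,q1,q3,q5,q7,q9,q12,q13} splits into {q0,q1,q3,q5,q9,q13} and {q7,q12}.
On input 2, block {q0,q1,q3,q5,q9,q13} splits into {q1,q3,q5,q9,q13} and {q0}.
No further refinement is possible. Final partition (6 blocks): {q1,q3,q5,q9,q13} | {q8} | {q6} | {q2,q10} | {q7,q12} | {q0}.
q13 and q3 lie in the same block of the stable partition, so they are equivalent — no string distinguishes them.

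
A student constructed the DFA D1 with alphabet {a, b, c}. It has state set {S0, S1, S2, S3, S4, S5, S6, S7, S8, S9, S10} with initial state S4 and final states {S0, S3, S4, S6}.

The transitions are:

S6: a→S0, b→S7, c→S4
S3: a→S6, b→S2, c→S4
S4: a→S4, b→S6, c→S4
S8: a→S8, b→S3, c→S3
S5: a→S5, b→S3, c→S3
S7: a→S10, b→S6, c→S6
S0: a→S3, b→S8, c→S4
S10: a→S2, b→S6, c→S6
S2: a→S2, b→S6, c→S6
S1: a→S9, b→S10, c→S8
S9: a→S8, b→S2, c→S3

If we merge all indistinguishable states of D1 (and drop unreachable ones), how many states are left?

First remove the unreachable states {S1,S5,S9}; 8 states remain.
P0 = {S0,S3,S4,S6} | {S2,S7,S8,S10}.
Refine {S0,S3,S4,S6} on symbol b: members go to different blocks, giving {S0,S3,S6} and {S4}.
Stable partition: {S0,S3,S6} | {S2,S7,S8,S10} | {S4} — 3 equivalence classes.

3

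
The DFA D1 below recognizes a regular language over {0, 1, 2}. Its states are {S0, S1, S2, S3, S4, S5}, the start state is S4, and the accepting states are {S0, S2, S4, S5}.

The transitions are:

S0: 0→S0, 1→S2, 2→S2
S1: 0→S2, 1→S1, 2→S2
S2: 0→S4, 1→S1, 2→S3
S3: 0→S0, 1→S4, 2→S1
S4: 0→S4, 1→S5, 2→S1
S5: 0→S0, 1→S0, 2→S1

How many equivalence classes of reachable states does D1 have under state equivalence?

6

Every state is reachable, so we keep all 6.
Initial partition by acceptance: {S0,S2,S4,S5} | {S1,S3}.
On input 1, block {S0,S2,S4,S5} splits into {S0,S4,S5} and {S2}.
Split {S0,S4,S5} by δ(·,1) → {S4,S5} and {S0}.
Split {S4,S5} by δ(·,0) → {S4} and {S5}.
Split {S1,S3} by δ(·,0) → {S1} and {S3}.
The partition is now stable with 6 blocks: {S4} | {S1} | {S2} | {S0} | {S5} | {S3}.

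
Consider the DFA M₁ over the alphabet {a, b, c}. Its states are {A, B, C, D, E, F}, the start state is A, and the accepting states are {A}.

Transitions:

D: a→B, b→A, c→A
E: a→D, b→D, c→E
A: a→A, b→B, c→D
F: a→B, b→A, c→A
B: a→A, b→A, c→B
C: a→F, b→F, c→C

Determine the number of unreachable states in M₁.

3

BFS from A reaches {A, B, D}; the 3 state(s) C, E, F are never visited.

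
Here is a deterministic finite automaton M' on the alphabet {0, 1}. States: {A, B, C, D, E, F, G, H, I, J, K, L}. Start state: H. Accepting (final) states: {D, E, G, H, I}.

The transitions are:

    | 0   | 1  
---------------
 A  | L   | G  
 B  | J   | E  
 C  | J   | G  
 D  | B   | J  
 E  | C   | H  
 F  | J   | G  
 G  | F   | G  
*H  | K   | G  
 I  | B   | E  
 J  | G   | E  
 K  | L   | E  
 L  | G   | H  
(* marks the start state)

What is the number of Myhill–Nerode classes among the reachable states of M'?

States {A,B,D,I} cannot be reached from the start state, so discard them.
Initial partition by acceptance: {E,G,H} | {C,F,J,K,L}.
Refine {C,F,J,K,L} on symbol 0: members go to different blocks, giving {C,F,K} and {J,L}.
The partition is now stable with 3 blocks: {E,G,H} | {C,F,K} | {J,L}.

3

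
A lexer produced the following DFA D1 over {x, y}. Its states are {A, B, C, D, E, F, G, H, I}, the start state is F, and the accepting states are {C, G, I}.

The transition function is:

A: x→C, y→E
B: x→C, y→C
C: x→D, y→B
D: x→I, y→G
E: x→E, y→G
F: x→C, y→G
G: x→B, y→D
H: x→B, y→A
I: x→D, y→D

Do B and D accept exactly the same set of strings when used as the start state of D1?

Yes

First remove the unreachable states {A,E,H}; 6 states remain.
Initial partition by acceptance: {C,G,I} | {B,D,F}.
The partition is now stable with 2 blocks: {C,G,I} | {B,D,F}.
B and D lie in the same block of the stable partition, so they are equivalent — no string distinguishes them.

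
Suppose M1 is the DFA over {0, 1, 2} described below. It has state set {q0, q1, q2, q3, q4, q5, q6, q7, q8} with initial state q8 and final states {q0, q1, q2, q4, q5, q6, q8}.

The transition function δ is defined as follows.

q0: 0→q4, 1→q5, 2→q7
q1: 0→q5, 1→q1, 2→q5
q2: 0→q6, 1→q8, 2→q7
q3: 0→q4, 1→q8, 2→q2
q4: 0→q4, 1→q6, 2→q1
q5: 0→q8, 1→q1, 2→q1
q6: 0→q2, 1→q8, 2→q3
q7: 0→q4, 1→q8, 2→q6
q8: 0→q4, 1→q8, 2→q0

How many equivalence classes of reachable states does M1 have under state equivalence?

All states are reachable from the start state.
Initial partition by acceptance: {q0,q1,q2,q4,q5,q6,q8} | {q3,q7}.
Refine {q0,q1,q2,q4,q5,q6,q8} on symbol 2: members go to different blocks, giving {q1,q4,q5,q8} and {q0,q2,q6}.
Refine {q1,q4,q5,q8} on symbol 1: members go to different blocks, giving {q1,q5,q8} and {q4}.
Refine {q1,q5,q8} on symbol 0: members go to different blocks, giving {q1,q5} and {q8}.
Refine {q1,q5} on symbol 0: members go to different blocks, giving {q1} and {q5}.
On input 0, block {q0,q2,q6} splits into {q2,q6} and {q0}.
Stable partition: {q1} | {q3,q7} | {q2,q6} | {q4} | {q8} | {q5} | {q0} — 7 equivalence classes.

7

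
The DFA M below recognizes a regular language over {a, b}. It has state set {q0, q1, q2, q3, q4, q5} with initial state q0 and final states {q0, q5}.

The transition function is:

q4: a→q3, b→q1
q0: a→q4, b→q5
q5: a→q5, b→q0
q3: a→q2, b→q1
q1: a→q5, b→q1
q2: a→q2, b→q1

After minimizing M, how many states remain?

4

Initial partition by acceptance: {q0,q5} | {q1,q2,q3,q4}.
On input a, block {q0,q5} splits into {q0} and {q5}.
Refine {q1,q2,q3,q4} on symbol a: members go to different blocks, giving {q2,q3,q4} and {q1}.
The partition is now stable with 4 blocks: {q0} | {q2,q3,q4} | {q5} | {q1}.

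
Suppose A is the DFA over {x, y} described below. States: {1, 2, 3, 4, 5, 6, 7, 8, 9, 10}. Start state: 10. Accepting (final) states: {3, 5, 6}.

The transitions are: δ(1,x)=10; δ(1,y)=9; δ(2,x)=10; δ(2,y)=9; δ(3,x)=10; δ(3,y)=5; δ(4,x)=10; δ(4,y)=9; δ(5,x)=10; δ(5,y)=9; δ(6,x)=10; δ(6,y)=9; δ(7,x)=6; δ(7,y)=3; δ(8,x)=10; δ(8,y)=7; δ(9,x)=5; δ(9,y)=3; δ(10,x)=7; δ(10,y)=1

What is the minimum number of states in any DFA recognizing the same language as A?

5

First remove the unreachable states {2,4,8}; 7 states remain.
Start with accepting vs non-accepting: {3,5,6} | {1,7,9,10}.
Refine {3,5,6} on symbol y: members go to different blocks, giving {5,6} and {3}.
Split {1,7,9,10} by δ(·,x) → {1,10} and {7,9}.
Split {1,10} by δ(·,x) → {1} and {10}.
Stable partition: {5,6} | {1} | {3} | {7,9} | {10} — 5 equivalence classes.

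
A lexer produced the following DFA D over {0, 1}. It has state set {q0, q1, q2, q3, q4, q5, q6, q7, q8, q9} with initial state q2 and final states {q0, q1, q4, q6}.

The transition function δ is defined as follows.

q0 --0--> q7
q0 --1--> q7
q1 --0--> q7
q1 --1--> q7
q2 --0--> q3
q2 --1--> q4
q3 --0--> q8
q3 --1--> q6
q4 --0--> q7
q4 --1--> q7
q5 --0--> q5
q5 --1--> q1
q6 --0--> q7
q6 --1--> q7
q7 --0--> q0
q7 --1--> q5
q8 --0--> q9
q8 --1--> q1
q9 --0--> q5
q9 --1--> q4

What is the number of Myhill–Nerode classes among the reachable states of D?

3

Every state is reachable, so we keep all 10.
Initial partition by acceptance: {q0,q1,q4,q6} | {q2,q3,q5,q7,q8,q9}.
On input 0, block {q2,q3,q5,q7,q8,q9} splits into {q2,q3,q5,q8,q9} and {q7}.
Stable partition: {q0,q1,q4,q6} | {q2,q3,q5,q8,q9} | {q7} — 3 equivalence classes.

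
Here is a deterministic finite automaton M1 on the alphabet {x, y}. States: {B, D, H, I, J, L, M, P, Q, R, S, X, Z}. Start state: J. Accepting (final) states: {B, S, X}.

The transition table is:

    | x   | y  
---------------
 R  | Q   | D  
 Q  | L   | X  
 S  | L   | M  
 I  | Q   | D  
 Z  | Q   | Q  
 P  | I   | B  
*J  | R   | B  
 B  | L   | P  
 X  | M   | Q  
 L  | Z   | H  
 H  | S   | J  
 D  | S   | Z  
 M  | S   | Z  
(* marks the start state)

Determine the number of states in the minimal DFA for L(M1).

10

Every state is reachable, so we keep all 13.
Initial partition by acceptance: {B,S,X} | {D,H,I,J,L,M,P,Q,R,Z}.
On input x, block {D,H,I,J,L,M,P,Q,R,Z} splits into {I,J,L,P,Q,R,Z} and {D,H,M}.
Refine {B,S,X} on symbol x: members go to different blocks, giving {B,S} and {X}.
On input y, block {B,S} splits into {S} and {B}.
Refine {I,J,L,P,Q,R,Z} on symbol y: members go to different blocks, giving {I,L,R} and {J,P} and {Z} and {Q}.
Split {I,L,R} by δ(·,x) → {I,R} and {L}.
Split {D,H,M} by δ(·,y) → {D,M} and {H}.
Stable partition: {S} | {I,R} | {D,M} | {X} | {B} | {J,P} | {Z} | {Q} | {L} | {H} — 10 equivalence classes.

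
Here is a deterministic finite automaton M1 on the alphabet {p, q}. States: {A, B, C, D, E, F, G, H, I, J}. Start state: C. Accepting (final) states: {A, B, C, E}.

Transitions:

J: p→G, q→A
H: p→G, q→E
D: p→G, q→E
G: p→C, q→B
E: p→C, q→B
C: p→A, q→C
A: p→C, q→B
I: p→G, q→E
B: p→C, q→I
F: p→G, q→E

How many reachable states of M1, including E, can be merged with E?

States {D,F,H,J} cannot be reached from the start state, so discard them.
Initial partition by acceptance: {A,B,C,E} | {G,I}.
On input q, block {A,B,C,E} splits into {A,C,E} and {B}.
Refine {A,C,E} on symbol q: members go to different blocks, giving {A,E} and {C}.
Split {G,I} by δ(·,p) → {G} and {I}.
No further refinement is possible. Final partition (5 blocks): {A,E} | {G} | {B} | {C} | {I}.
The equivalence class containing E is {A,E}, of size 2.

2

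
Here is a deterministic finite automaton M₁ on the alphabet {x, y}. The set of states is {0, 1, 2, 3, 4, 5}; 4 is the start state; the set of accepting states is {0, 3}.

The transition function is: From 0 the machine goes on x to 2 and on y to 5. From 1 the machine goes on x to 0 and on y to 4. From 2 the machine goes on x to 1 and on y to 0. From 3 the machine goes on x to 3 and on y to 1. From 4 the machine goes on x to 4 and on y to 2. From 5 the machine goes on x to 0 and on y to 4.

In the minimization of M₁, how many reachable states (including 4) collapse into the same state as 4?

1

Reachable states from the start: {0,1,2,4,5}. Unreachable: {3} — drop them.
P0 = {0} | {1,2,4,5}.
Refine {1,2,4,5} on symbol x: members go to different blocks, giving {1,5} and {2,4}.
Refine {2,4} on symbol x: members go to different blocks, giving {2} and {4}.
The partition is now stable with 4 blocks: {0} | {1,5} | {2} | {4}.
State 4 belongs to the block {4}, which has 1 states.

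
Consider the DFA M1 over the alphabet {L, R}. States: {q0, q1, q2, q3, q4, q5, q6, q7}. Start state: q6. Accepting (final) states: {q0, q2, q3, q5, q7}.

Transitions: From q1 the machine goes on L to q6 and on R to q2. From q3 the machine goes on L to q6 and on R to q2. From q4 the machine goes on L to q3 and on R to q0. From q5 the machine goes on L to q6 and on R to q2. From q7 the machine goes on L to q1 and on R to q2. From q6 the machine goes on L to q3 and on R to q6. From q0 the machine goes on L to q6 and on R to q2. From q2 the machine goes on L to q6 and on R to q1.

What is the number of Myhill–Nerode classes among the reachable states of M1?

Reachable states from the start: {q1,q2,q3,q6}. Unreachable: {q0,q4,q5,q7} — drop them.
Initial partition by acceptance: {q2,q3} | {q1,q6}.
On input R, block {q2,q3} splits into {q2} and {q3}.
Refine {q1,q6} on symbol L: members go to different blocks, giving {q1} and {q6}.
Stable partition: {q2} | {q1} | {q3} | {q6} — 4 equivalence classes.

4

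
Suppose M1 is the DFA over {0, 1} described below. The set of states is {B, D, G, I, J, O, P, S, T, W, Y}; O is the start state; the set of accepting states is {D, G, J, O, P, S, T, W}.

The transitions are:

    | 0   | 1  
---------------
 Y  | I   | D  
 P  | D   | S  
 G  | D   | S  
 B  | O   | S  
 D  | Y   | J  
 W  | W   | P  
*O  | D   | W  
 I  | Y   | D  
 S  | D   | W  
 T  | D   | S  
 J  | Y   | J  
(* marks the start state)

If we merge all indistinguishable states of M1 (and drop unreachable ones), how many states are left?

First remove the unreachable states {B,G,T}; 8 states remain.
Start with accepting vs non-accepting: {D,J,O,P,S,W} | {I,Y}.
Split {D,J,O,P,S,W} by δ(·,0) → {O,P,S,W} and {D,J}.
Refine {O,P,S,W} on symbol 0: members go to different blocks, giving {O,P,S} and {W}.
On input 1, block {O,P,S} splits into {O,S} and {P}.
No further refinement is possible. Final partition (5 blocks): {O,S} | {I,Y} | {D,J} | {W} | {P}.

5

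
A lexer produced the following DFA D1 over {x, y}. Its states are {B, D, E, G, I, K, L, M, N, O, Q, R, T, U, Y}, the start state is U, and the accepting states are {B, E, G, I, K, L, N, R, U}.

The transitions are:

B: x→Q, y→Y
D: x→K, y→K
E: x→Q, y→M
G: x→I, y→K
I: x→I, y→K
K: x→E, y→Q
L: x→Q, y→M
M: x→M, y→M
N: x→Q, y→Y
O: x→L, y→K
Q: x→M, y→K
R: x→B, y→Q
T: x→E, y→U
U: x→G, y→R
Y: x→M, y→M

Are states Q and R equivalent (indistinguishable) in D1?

First remove the unreachable states {D,L,N,O,T}; 10 states remain.
Initial partition by acceptance: {B,E,G,I,K,R,U} | {M,Q,Y}.
On input x, block {B,E,G,I,K,R,U} splits into {G,I,K,R,U} and {B,E}.
On input x, block {G,I,K,R,U} splits into {G,I,U} and {K,R}.
On input y, block {M,Q,Y} splits into {M,Y} and {Q}.
The partition is now stable with 5 blocks: {G,I,U} | {M,Y} | {B,E} | {K,R} | {Q}.
Q and R end up in different blocks, so they are distinguishable. For instance, the string 'ε' is accepted from only R.

No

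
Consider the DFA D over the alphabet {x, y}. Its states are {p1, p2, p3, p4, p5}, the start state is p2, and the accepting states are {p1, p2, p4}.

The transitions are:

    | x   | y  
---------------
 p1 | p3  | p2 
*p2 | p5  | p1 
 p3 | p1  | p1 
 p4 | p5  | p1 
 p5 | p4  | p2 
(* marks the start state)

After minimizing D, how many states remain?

Initial partition by acceptance: {p1,p2,p4} | {p3,p5}.
Stable partition: {p1,p2,p4} | {p3,p5} — 2 equivalence classes.

2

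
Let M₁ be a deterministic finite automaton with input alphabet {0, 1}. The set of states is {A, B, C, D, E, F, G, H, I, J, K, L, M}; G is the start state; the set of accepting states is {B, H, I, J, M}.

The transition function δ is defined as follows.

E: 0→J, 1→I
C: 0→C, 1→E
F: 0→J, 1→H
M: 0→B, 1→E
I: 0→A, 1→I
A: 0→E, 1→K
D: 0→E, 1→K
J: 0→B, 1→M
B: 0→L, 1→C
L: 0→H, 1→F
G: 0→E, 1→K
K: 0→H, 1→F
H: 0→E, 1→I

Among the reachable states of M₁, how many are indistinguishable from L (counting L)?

2

First remove the unreachable states {D}; 12 states remain.
Start with accepting vs non-accepting: {B,H,I,J,M} | {A,C,E,F,G,K,L}.
Split {B,H,I,J,M} by δ(·,0) → {B,H,I} and {J,M}.
On input 1, block {B,H,I} splits into {H,I} and {B}.
Refine {A,C,E,F,G,K,L} on symbol 0: members go to different blocks, giving {A,C,G} and {E,F} and {K,L}.
Refine {H,I} on symbol 0: members go to different blocks, giving {H} and {I}.
Split {A,C,G} by δ(·,0) → {A,G} and {C}.
On input 1, block {J,M} splits into {J} and {M}.
On input 1, block {E,F} splits into {E} and {F}.
The partition is now stable with 10 blocks: {H} | {A,G} | {J} | {B} | {E} | {K,L} | {I} | {C} | {M} | {F}.
The equivalence class containing L is {K,L}, of size 2.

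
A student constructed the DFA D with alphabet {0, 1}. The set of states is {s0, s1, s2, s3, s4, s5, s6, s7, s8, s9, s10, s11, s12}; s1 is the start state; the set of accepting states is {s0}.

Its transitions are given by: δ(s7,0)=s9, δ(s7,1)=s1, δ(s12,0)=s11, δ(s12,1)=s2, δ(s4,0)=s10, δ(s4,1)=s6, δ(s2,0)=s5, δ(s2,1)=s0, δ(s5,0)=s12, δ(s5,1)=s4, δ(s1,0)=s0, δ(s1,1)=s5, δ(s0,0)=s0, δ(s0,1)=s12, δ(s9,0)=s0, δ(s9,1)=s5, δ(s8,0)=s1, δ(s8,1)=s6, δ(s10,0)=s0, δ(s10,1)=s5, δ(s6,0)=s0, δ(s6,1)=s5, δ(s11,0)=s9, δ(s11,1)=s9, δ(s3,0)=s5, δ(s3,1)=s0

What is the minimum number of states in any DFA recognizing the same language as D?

First remove the unreachable states {s3,s7,s8}; 10 states remain.
Start with accepting vs non-accepting: {s0} | {s1,s2,s4,s5,s6,s9,s10,s11,s12}.
Split {s1,s2,s4,s5,s6,s9,s10,s11,s12} by δ(·,0) → {s2,s4,s5,s11,s12} and {s1,s6,s9,s10}.
Split {s2,s4,s5,s11,s12} by δ(·,0) → {s2,s5,s12} and {s4,s11}.
Split {s2,s5,s12} by δ(·,0) → {s2,s5} and {s12}.
On input 0, block {s2,s5} splits into {s2} and {s5}.
No further refinement is possible. Final partition (6 blocks): {s0} | {s2} | {s1,s6,s9,s10} | {s4,s11} | {s12} | {s5}.

6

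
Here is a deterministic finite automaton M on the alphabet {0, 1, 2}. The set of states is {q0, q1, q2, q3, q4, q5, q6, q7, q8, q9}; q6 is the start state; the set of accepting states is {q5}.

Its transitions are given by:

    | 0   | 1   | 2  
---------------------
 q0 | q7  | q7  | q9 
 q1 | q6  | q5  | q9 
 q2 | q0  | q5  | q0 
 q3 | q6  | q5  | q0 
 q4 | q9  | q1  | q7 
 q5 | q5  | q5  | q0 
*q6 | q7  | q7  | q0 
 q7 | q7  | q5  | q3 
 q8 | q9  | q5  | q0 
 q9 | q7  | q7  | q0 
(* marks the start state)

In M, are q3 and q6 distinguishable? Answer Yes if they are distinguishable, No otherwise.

Yes

Reachable states from the start: {q0,q3,q5,q6,q7,q9}. Unreachable: {q1,q2,q4,q8} — drop them.
Start with accepting vs non-accepting: {q5} | {q0,q3,q6,q7,q9}.
On input 1, block {q0,q3,q6,q7,q9} splits into {q0,q6,q9} and {q3,q7}.
On input 0, block {q3,q7} splits into {q3} and {q7}.
The partition is now stable with 4 blocks: {q5} | {q0,q6,q9} | {q3} | {q7}.
q3 and q6 end up in different blocks, so they are distinguishable. For instance, the string '1' is accepted from only q3.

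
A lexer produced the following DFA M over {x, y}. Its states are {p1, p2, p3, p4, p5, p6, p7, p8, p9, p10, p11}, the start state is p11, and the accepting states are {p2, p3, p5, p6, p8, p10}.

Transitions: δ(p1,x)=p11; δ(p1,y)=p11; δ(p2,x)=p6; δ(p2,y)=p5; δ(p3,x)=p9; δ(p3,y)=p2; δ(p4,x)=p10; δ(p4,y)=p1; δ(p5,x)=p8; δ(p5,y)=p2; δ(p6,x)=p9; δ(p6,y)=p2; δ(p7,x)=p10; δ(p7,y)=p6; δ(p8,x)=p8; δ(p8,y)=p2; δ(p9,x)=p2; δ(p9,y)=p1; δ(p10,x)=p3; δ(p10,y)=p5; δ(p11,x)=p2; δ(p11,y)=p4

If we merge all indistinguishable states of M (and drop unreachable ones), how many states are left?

6

First remove the unreachable states {p7}; 10 states remain.
P0 = {p2,p3,p5,p6,p8,p10} | {p1,p4,p9,p11}.
On input x, block {p2,p3,p5,p6,p8,p10} splits into {p2,p5,p8,p10} and {p3,p6}.
On input x, block {p2,p5,p8,p10} splits into {p2,p10} and {p5,p8}.
Split {p1,p4,p9,p11} by δ(·,x) → {p4,p9,p11} and {p1}.
Split {p4,p9,p11} by δ(·,y) → {p4,p9} and {p11}.
The partition is now stable with 6 blocks: {p2,p10} | {p4,p9} | {p3,p6} | {p5,p8} | {p1} | {p11}.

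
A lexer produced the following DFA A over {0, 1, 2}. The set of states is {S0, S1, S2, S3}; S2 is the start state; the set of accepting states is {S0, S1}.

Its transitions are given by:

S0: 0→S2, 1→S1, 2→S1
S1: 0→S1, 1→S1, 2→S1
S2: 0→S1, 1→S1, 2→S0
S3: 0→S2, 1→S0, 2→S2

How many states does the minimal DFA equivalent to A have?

First remove the unreachable states {S3}; 3 states remain.
Initial partition by acceptance: {S0,S1} | {S2}.
Split {S0,S1} by δ(·,0) → {S0} and {S1}.
No further refinement is possible. Final partition (3 blocks): {S0} | {S2} | {S1}.

3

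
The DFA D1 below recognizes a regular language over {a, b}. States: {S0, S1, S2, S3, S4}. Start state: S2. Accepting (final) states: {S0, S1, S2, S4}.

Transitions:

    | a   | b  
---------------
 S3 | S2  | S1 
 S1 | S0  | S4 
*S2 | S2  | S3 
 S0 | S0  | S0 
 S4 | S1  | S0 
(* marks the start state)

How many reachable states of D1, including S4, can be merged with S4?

All states are reachable from the start state.
P0 = {S0,S1,S2,S4} | {S3}.
Split {S0,S1,S2,S4} by δ(·,b) → {S0,S1,S4} and {S2}.
Stable partition: {S0,S1,S4} | {S3} | {S2} — 3 equivalence classes.
State S4 belongs to the block {S0,S1,S4}, which has 3 states.

3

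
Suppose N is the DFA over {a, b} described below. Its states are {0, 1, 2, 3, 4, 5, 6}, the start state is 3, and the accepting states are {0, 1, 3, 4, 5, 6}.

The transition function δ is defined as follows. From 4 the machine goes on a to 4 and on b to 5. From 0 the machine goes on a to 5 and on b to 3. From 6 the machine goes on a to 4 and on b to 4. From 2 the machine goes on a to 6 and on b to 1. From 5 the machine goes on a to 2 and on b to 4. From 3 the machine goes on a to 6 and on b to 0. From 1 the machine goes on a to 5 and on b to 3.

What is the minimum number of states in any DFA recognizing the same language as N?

6

Start with accepting vs non-accepting: {0,1,3,4,5,6} | {2}.
Split {0,1,3,4,5,6} by δ(·,a) → {0,1,3,4,6} and {5}.
Split {0,1,3,4,6} by δ(·,a) → {3,4,6} and {0,1}.
Refine {3,4,6} on symbol b: members go to different blocks, giving {3} and {4} and {6}.
The partition is now stable with 6 blocks: {3} | {2} | {5} | {0,1} | {4} | {6}.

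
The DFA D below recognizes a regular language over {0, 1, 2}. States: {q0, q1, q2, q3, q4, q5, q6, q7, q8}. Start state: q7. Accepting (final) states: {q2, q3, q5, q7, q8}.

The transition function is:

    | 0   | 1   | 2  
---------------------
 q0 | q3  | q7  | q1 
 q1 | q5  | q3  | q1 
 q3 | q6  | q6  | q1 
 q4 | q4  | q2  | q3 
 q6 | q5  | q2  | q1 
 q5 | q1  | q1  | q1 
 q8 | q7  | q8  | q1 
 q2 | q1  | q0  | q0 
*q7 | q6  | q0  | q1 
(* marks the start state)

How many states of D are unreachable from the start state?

No path from q7 leads to q4, q8; the other 7 states are all reachable.

2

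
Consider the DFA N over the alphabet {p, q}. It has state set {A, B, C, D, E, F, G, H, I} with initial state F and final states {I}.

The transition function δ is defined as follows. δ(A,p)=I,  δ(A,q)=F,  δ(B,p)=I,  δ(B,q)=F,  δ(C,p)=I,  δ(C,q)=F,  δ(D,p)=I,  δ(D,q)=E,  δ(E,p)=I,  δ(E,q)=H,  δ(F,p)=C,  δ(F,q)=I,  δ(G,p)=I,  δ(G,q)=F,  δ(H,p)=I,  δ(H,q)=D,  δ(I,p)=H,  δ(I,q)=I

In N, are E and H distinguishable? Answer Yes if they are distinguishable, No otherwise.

States {A,B,G} cannot be reached from the start state, so discard them.
Initial partition by acceptance: {I} | {C,D,E,F,H}.
On input p, block {C,D,E,F,H} splits into {C,D,E,H} and {F}.
Refine {C,D,E,H} on symbol q: members go to different blocks, giving {D,E,H} and {C}.
The partition is now stable with 4 blocks: {I} | {D,E,H} | {F} | {C}.
E and H lie in the same block of the stable partition, so they are equivalent — no string distinguishes them.

No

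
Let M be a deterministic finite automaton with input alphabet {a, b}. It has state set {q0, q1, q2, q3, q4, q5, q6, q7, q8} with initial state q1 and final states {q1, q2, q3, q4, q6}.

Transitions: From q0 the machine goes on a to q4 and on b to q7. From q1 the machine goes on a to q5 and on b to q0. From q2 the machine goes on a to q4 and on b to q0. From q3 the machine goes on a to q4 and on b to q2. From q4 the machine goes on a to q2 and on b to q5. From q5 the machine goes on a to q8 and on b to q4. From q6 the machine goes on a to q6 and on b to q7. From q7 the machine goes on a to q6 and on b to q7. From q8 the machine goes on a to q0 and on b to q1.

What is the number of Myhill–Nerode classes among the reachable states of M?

First remove the unreachable states {q3}; 8 states remain.
Start with accepting vs non-accepting: {q1,q2,q4,q6} | {q0,q5,q7,q8}.
Split {q1,q2,q4,q6} by δ(·,a) → {q2,q4,q6} and {q1}.
Split {q0,q5,q7,q8} by δ(·,a) → {q0,q7} and {q5,q8}.
Split {q2,q4,q6} by δ(·,b) → {q2,q6} and {q4}.
Split {q2,q6} by δ(·,a) → {q2} and {q6}.
Split {q0,q7} by δ(·,a) → {q0} and {q7}.
Split {q5,q8} by δ(·,a) → {q5} and {q8}.
The partition is now stable with 8 blocks: {q2} | {q0} | {q1} | {q5} | {q4} | {q6} | {q7} | {q8}.

8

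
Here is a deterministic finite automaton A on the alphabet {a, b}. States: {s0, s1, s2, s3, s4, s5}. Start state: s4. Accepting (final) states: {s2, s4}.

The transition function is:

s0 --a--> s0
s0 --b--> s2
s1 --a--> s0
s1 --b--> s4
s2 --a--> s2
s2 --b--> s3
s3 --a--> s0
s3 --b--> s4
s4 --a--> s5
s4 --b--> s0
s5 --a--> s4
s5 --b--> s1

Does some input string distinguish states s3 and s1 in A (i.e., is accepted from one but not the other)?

All states are reachable from the start state.
Start with accepting vs non-accepting: {s2,s4} | {s0,s1,s3,s5}.
Refine {s2,s4} on symbol a: members go to different blocks, giving {s2} and {s4}.
On input a, block {s0,s1,s3,s5} splits into {s0,s1,s3} and {s5}.
Split {s0,s1,s3} by δ(·,b) → {s1,s3} and {s0}.
Stable partition: {s2} | {s1,s3} | {s4} | {s5} | {s0} — 5 equivalence classes.
s3 and s1 lie in the same block of the stable partition, so they are equivalent — no string distinguishes them.

No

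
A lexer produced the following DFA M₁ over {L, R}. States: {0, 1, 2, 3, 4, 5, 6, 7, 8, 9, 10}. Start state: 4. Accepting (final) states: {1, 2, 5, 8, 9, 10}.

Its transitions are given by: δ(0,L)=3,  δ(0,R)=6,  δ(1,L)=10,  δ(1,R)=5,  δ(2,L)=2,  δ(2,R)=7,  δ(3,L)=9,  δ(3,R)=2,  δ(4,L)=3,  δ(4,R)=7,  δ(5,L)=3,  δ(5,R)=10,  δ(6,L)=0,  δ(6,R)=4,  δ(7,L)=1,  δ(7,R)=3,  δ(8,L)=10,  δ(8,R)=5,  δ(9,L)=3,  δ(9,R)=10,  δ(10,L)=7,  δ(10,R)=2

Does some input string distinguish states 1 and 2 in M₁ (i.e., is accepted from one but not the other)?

Yes

Reachable states from the start: {1,2,3,4,5,7,9,10}. Unreachable: {0,6,8} — drop them.
P0 = {1,2,5,9,10} | {3,4,7}.
Split {1,2,5,9,10} by δ(·,L) → {5,9,10} and {1,2}.
Split {5,9,10} by δ(·,R) → {5,9} and {10}.
Refine {3,4,7} on symbol L: members go to different blocks, giving {3} and {4} and {7}.
Split {1,2} by δ(·,L) → {1} and {2}.
No further refinement is possible. Final partition (7 blocks): {5,9} | {3} | {1} | {10} | {4} | {7} | {2}.
1 and 2 end up in different blocks, so they are distinguishable. For instance, the string 'R' is accepted from only 1.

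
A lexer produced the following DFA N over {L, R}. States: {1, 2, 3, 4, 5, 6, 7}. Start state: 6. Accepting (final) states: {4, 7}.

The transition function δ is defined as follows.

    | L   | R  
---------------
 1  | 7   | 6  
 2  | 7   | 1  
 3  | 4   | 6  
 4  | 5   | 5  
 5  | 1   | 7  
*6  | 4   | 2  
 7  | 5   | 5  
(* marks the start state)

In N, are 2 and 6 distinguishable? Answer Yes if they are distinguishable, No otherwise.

First remove the unreachable states {3}; 6 states remain.
P0 = {4,7} | {1,2,5,6}.
Split {1,2,5,6} by δ(·,L) → {1,2,6} and {5}.
The partition is now stable with 3 blocks: {4,7} | {1,2,6} | {5}.
2 and 6 lie in the same block of the stable partition, so they are equivalent — no string distinguishes them.

No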